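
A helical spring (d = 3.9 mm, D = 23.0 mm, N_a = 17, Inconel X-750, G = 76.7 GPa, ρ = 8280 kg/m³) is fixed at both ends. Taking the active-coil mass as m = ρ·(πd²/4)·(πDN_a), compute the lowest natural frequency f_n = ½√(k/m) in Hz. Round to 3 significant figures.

k = Gd⁴/(8D³N_a) = (76.7×10³)(3.9⁴)/(8·23.0³·17) = 10.723 N/mm = 10723 N/m
Wire length L = πDN_a = π·23.0·17 = 1228.4 mm
m = ρ·(πd²/4)·L = 8280 × 11.946×10⁻⁶ m² × 1.2284 m = 0.1215 kg
f_n = ½√(k/m) = 0.5·√(10723/0.1215) = 0.5·√(88258) = 148.54 Hz

149 Hz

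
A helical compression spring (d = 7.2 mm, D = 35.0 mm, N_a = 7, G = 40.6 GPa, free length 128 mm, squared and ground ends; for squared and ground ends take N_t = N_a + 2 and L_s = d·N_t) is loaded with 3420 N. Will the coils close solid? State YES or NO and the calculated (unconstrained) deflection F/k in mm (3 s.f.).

k = Gd⁴/(8D³N_a) = (40.6×10³)(7.2⁴)/(8·35.0³·7) = 45.443 N/mm
N_t = 9; L_s = 7.2·9 = 64.8 mm; δ_solid = L₀ − L_s = 128 − 64.8 = 63.2 mm
δ = F/k = 3420/45.443 = 75.26 mm
δ ≥ δ_solid → spring goes solid

YES, δ = 75.3 mm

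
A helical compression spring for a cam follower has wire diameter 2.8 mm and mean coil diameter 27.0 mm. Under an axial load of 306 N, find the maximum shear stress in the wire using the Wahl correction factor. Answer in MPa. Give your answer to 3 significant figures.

Spring index C = D/d = 27.0/2.8 = 9.6429
K_W = (4C−1)/(4C−4) + 0.615/C = 37.571/34.571 + 0.0638 = 1.1506
τ₀ = 8FD/(πd³) = 8·306·27.0/(π·2.8³) = 66096/68.964 = 958.41 MPa
τ_max = K·τ₀ = 1.1506 × 958.41 = 1102.7 MPa

1100 MPa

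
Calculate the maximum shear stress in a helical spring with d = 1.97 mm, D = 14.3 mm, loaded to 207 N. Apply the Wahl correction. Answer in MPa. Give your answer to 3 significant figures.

1190 MPa

Spring index C = D/d = 14.3/1.97 = 7.2589
K_W = (4C−1)/(4C−4) + 0.615/C = 28.036/25.036 + 0.0847 = 1.2046
τ₀ = 8FD/(πd³) = 8·207·14.3/(π·1.97³) = 23680.8/24.019 = 985.93 MPa
τ_max = K·τ₀ = 1.2046 × 985.93 = 1187.6 MPa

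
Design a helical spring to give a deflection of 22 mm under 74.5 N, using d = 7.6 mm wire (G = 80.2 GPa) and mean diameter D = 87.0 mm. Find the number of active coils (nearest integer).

15

Required rate k = F/δ = 74.5/22 = 3.3864 N/mm
N_a = Gd⁴/(8D³k) = (80.2×10³ × 7.6⁴)/(8 × 87.0³ × 3.3864)
    = 2.67565e+08 / 1.78394e+07 = 15 → 15 coils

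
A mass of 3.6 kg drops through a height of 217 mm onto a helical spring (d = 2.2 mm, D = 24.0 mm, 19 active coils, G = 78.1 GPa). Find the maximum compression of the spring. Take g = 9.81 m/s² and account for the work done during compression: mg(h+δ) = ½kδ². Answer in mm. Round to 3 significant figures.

k = Gd⁴/(8D³N_a) = (78.1×10³)(2.2⁴)/(8·24.0³·19) = 0.87069 N/mm
W = mg = 3.6 × 9.81 = 35.316 N
½kδ² − Wδ − Wh = 0 → δ = (W + √(W² + 2kWh))/k
δ = (35.316 + √(1247.2 + 13345.2))/0.87069 = (35.316 + 120.8)/0.87069 = 179.3 mm

179 mm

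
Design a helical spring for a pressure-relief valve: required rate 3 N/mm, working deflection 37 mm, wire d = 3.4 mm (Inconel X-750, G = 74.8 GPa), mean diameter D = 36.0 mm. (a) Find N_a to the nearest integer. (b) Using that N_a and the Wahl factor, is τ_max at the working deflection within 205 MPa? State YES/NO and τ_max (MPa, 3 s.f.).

(a) 9 coils; (b) NO, τ_max = 292 MPa

N_a = Gd⁴/(8D³k) = (74.8×10³)(3.4⁴)/(8·36.0³·3) = 8.927 → N_a = 9
Actual rate k = Gd⁴/(8D³·9) = 2.9756 N/mm
Working load F = kδ = 2.9756·37 = 110.1 N
C = 36.0/3.4 = 10.5882; K_W = (4C−1)/(4C−4)+0.615/C = 1.1363
τ_max = K_W·8FD/(πd³) = 1.1363·256.79 = 291.8 MPa
τ_max > 205 MPa → exceeds allowable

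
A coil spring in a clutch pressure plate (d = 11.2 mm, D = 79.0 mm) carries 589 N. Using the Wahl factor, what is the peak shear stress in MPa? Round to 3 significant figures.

102 MPa

Spring index C = D/d = 79.0/11.2 = 7.0536
K_W = (4C−1)/(4C−4) + 0.615/C = 27.214/24.214 + 0.0872 = 1.2111
τ₀ = 8FD/(πd³) = 8·589·79.0/(π·11.2³) = 372248/4413.7 = 84.339 MPa
τ_max = K·τ₀ = 1.2111 × 84.339 = 102.14 MPa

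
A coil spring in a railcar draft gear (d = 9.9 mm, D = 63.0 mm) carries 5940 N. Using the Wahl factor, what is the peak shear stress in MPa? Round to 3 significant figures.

Spring index C = D/d = 63.0/9.9 = 6.3636
K_W = (4C−1)/(4C−4) + 0.615/C = 24.455/21.455 + 0.0966 = 1.2365
τ₀ = 8FD/(πd³) = 8·5940·63.0/(π·9.9³) = 2.99376e+06/3048.3 = 982.11 MPa
τ_max = K·τ₀ = 1.2365 × 982.11 = 1214.4 MPa

1210 MPa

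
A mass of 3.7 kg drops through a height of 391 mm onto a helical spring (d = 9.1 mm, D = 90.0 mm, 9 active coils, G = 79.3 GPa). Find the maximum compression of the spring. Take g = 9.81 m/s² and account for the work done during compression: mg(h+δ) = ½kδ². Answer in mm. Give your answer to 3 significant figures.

56.0 mm

k = Gd⁴/(8D³N_a) = (79.3×10³)(9.1⁴)/(8·90.0³·9) = 10.36 N/mm
W = mg = 3.7 × 9.81 = 36.297 N
½kδ² − Wδ − Wh = 0 → δ = (W + √(W² + 2kWh))/k
δ = (36.297 + √(1317.5 + 294074))/10.36 = (36.297 + 543.5)/10.36 = 55.962 mm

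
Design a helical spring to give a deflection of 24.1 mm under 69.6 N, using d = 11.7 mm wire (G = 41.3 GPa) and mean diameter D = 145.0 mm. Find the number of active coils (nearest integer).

Required rate k = F/δ = 69.6/24.1 = 2.888 N/mm
N_a = Gd⁴/(8D³k) = (41.3×10³ × 11.7⁴)/(8 × 145.0³ × 2.888)
    = 7.73915e+08 / 7.04346e+07 = 10.99 → 11 coils

11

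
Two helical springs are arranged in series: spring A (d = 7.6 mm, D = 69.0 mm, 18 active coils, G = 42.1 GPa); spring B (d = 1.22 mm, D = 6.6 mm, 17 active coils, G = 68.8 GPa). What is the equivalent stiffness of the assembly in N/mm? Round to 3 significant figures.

1.69 N/mm

k_A = Gd⁴/(8D³N_a) = (42.1×10³)(7.6⁴)/(8·69.0³·18) = 2.9691 N/mm
k_B = Gd⁴/(8D³N_a) = (68.8×10³)(1.22⁴)/(8·6.6³·17) = 3.8981 N/mm
Series: 1/k_eq = 1/2.9691 + 1/3.8981 = 0.59333; k_eq = 1.6854 N/mm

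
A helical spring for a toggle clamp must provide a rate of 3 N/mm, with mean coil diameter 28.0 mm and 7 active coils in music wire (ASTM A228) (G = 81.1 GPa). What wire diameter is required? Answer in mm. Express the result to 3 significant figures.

d = (8D³N_a·k / G)^(1/4) = (8·28.0³·7·3 / (81.1×10³))^0.25
  = (45.474)^0.25 = 2.5968 mm

2.60 mm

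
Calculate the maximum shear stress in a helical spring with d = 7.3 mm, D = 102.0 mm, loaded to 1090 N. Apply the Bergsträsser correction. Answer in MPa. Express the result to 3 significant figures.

797 MPa

Spring index C = D/d = 102.0/7.3 = 13.9726
K_B = (4C+2)/(4C−3) = 57.890/52.890 = 1.0945
τ₀ = 8FD/(πd³) = 8·1090·102.0/(π·7.3³) = 889440/1222.1 = 727.78 MPa
τ_max = K·τ₀ = 1.0945 × 727.78 = 796.58 MPa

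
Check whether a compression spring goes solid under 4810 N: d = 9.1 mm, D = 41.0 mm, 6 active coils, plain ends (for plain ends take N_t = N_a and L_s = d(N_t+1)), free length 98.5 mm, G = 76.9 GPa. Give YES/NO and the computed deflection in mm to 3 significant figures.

k = Gd⁴/(8D³N_a) = (76.9×10³)(9.1⁴)/(8·41.0³·6) = 159.4 N/mm
N_t = 6; L_s = 9.1·7 = 63.7 mm; δ_solid = L₀ − L_s = 98.5 − 63.7 = 34.8 mm
δ = F/k = 4810/159.4 = 30.175 mm
δ < δ_solid → spring does not go solid

NO, δ = 30.2 mm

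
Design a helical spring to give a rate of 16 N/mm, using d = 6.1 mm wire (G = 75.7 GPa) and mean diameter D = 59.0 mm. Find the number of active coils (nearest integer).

4

N_a = Gd⁴/(8D³k) = (75.7×10³ × 6.1⁴)/(8 × 59.0³ × 16)
    = 1.04813e+08 / 2.62885e+07 = 3.987 → 4 coils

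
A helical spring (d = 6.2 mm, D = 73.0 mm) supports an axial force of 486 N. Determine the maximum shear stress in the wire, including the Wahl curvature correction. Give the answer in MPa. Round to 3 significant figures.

Spring index C = D/d = 73.0/6.2 = 11.7742
K_W = (4C−1)/(4C−4) + 0.615/C = 46.097/43.097 + 0.0522 = 1.1218
τ₀ = 8FD/(πd³) = 8·486·73.0/(π·6.2³) = 283824/748.73 = 379.07 MPa
τ_max = K·τ₀ = 1.1218 × 379.07 = 425.26 MPa

425 MPa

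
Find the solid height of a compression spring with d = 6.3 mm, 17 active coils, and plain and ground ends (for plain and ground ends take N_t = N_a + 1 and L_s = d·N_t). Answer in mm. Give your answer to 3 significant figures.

113 mm

plain and ground ends: N_t = N_a + 1 = 17 + 1 = 18
L_s = d·N_t = 6.3 × 18 = 113.4 mm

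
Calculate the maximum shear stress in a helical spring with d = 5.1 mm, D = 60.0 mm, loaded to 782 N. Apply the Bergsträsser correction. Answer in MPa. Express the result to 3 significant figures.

Spring index C = D/d = 60.0/5.1 = 11.7647
K_B = (4C+2)/(4C−3) = 49.059/44.059 = 1.1135
τ₀ = 8FD/(πd³) = 8·782·60.0/(π·5.1³) = 375360/416.74 = 900.72 MPa
τ_max = K·τ₀ = 1.1135 × 900.72 = 1002.9 MPa

1000 MPa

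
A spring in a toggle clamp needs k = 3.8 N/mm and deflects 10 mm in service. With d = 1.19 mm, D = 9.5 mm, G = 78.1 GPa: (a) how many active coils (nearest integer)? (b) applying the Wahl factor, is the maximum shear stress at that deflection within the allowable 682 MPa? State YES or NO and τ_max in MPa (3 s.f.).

(a) 6 coils; (b) YES, τ_max = 647 MPa

N_a = Gd⁴/(8D³k) = (78.1×10³)(1.19⁴)/(8·9.5³·3.8) = 6.009 → N_a = 6
Actual rate k = Gd⁴/(8D³·6) = 3.8056 N/mm
Working load F = kδ = 3.8056·10 = 38.056 N
C = 9.5/1.19 = 7.9832; K_W = (4C−1)/(4C−4)+0.615/C = 1.1844
τ_max = K_W·8FD/(πd³) = 1.1844·546.32 = 647.09 MPa
τ_max ≤ 682 MPa → acceptable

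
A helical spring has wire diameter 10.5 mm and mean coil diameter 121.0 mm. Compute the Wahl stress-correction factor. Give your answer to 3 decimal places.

C = D/d = 121.0/10.5 = 11.5238
K_W = (4C−1)/(4C−4) + 0.615/C = 45.095/42.095 + 0.0534 = 1.1246

1.125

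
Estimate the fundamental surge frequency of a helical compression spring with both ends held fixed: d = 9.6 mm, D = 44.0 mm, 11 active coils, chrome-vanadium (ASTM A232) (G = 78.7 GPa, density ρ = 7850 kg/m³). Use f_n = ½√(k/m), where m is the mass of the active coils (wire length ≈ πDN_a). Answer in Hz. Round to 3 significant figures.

k = Gd⁴/(8D³N_a) = (78.7×10³)(9.6⁴)/(8·44.0³·11) = 89.17 N/mm = 89170 N/m
Wire length L = πDN_a = π·44.0·11 = 1520.5 mm
m = ρ·(πd²/4)·L = 7850 × 72.382×10⁻⁶ m² × 1.5205 m = 0.86397 kg
f_n = ½√(k/m) = 0.5·√(89170/0.86397) = 0.5·√(1.0321e+05) = 160.63 Hz

161 Hz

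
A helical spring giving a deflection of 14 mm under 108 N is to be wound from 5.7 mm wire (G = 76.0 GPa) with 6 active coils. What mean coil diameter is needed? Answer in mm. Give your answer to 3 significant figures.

Required rate k = F/δ = 108/14 = 7.7143 N/mm
D = (Gd⁴/(8N_a·k))^(1/3) = (76.0×10³·5.7⁴/(8·6·7.7143))^(1/3)
  = (216659)^(1/3) = 60.0609 mm

60.1 mm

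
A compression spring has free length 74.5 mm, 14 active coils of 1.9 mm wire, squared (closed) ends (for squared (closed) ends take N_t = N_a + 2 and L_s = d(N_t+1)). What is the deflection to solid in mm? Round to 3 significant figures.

N_t = 16; L_s = 1.9·17 = 32.3 mm
δ_solid = L₀ − L_s = 74.5 − 32.3 = 42.2 mm

42.2 mm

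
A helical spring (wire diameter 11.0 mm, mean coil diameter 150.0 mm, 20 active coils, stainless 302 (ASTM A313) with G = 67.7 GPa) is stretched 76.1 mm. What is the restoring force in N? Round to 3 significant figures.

k = Gd⁴/(8D³N_a) = (67.7×10³)(11.0⁴)/(8·150.0³·20) = 1.8355 N/mm
F = k·δ = 1.8355 × 76.1 = 139.69 N

140 N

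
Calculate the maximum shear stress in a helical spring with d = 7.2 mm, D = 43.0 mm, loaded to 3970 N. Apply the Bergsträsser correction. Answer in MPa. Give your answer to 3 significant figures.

Spring index C = D/d = 43.0/7.2 = 5.9722
K_B = (4C+2)/(4C−3) = 25.889/20.889 = 1.2394
τ₀ = 8FD/(πd³) = 8·3970·43.0/(π·7.2³) = 1.36568e+06/1172.6 = 1164.7 MPa
τ_max = K·τ₀ = 1.2394 × 1164.7 = 1443.4 MPa

1440 MPa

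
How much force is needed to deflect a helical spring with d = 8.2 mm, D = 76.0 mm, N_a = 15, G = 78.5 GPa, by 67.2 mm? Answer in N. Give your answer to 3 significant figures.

453 N

k = Gd⁴/(8D³N_a) = (78.5×10³)(8.2⁴)/(8·76.0³·15) = 6.7376 N/mm
F = k·δ = 6.7376 × 67.2 = 452.76 N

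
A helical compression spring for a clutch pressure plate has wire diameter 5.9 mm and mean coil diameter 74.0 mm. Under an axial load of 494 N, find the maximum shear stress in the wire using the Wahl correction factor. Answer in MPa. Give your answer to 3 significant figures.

Spring index C = D/d = 74.0/5.9 = 12.5424
K_W = (4C−1)/(4C−4) + 0.615/C = 49.169/46.169 + 0.0490 = 1.1140
τ₀ = 8FD/(πd³) = 8·494·74.0/(π·5.9³) = 292448/645.22 = 453.26 MPa
τ_max = K·τ₀ = 1.1140 × 453.26 = 504.93 MPa

505 MPa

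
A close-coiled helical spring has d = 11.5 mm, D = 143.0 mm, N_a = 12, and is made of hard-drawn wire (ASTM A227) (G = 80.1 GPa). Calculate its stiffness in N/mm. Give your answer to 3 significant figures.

4.99 N/mm

k = Gd⁴/(8D³N_a) = (80.1×10³ × 11.5⁴) / (8 × 143.0³ × 12)
  = 1.40095e+09 / 2.80724e+08 = 4.9905 N/mm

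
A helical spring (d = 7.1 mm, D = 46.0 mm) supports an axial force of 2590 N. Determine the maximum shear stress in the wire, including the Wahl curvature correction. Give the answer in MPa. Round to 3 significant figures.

Spring index C = D/d = 46.0/7.1 = 6.4789
K_W = (4C−1)/(4C−4) + 0.615/C = 24.915/21.915 + 0.0949 = 1.2318
τ₀ = 8FD/(πd³) = 8·2590·46.0/(π·7.1³) = 953120/1124.4 = 847.66 MPa
τ_max = K·τ₀ = 1.2318 × 847.66 = 1044.2 MPa

1040 MPa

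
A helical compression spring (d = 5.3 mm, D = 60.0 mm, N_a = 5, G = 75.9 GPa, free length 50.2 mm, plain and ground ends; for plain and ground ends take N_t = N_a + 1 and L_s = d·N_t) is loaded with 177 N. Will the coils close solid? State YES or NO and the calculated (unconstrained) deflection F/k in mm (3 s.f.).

k = Gd⁴/(8D³N_a) = (75.9×10³)(5.3⁴)/(8·60.0³·5) = 6.9316 N/mm
N_t = 6; L_s = 5.3·6 = 31.8 mm; δ_solid = L₀ − L_s = 50.2 − 31.8 = 18.4 mm
δ = F/k = 177/6.9316 = 25.535 mm
δ ≥ δ_solid → spring goes solid

YES, δ = 25.5 mm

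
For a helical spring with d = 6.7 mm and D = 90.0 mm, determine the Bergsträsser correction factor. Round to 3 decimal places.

C = D/d = 90.0/6.7 = 13.4328
K_B = (4C+2)/(4C−3) = 55.731/50.731 = 1.0986

1.099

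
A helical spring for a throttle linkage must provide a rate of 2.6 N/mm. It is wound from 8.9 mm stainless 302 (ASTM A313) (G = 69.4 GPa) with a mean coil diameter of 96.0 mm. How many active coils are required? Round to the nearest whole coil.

24

N_a = Gd⁴/(8D³k) = (69.4×10³ × 8.9⁴)/(8 × 96.0³ × 2.6)
    = 4.35431e+08 / 1.84025e+07 = 23.66 → 24 coils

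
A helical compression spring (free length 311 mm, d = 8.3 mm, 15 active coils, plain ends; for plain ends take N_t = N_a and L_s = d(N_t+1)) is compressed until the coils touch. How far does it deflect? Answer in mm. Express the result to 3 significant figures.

178 mm

N_t = 15; L_s = 8.3·16 = 132.8 mm
δ_solid = L₀ − L_s = 311 − 132.8 = 178.2 mm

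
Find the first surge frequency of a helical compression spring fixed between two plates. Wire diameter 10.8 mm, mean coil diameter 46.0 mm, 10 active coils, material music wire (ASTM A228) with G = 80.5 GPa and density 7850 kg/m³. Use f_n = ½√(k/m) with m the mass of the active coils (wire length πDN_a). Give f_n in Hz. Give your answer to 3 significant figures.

k = Gd⁴/(8D³N_a) = (80.5×10³)(10.8⁴)/(8·46.0³·10) = 140.65 N/mm = 1.4065e+05 N/m
Wire length L = πDN_a = π·46.0·10 = 1445.1 mm
m = ρ·(πd²/4)·L = 7850 × 91.609×10⁻⁶ m² × 1.4451 m = 1.0392 kg
f_n = ½√(k/m) = 0.5·√(1.4065e+05/1.0392) = 0.5·√(1.3534e+05) = 183.94 Hz

184 Hz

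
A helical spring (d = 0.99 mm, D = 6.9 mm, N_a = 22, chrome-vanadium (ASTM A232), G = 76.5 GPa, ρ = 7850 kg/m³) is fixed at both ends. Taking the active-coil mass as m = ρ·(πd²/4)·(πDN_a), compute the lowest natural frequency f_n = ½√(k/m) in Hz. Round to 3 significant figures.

k = Gd⁴/(8D³N_a) = (76.5×10³)(0.99⁴)/(8·6.9³·22) = 1.271 N/mm = 1271 N/m
Wire length L = πDN_a = π·6.9·22 = 476.89 mm
m = ρ·(πd²/4)·L = 7850 × 0.76977×10⁻⁶ m² × 0.47689 m = 0.0028817 kg
f_n = ½√(k/m) = 0.5·√(1271/0.0028817) = 0.5·√(4.4105e+05) = 332.06 Hz

332 Hz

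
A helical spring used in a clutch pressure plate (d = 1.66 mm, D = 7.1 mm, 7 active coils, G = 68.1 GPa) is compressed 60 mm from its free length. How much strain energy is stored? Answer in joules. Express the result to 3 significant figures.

k = Gd⁴/(8D³N_a) = (68.1×10³)(1.66⁴)/(8·7.1³·7) = 25.8 N/mm
U = ½kδ² = 0.5 × 25.8 × 60² = 46440 N·mm = 46.44 J

46.4 J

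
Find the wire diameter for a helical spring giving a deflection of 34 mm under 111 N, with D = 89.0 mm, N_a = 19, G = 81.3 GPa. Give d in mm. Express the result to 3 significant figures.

8.10 mm

Required rate k = F/δ = 111/34 = 3.2647 N/mm
d = (8D³N_a·k / G)^(1/4) = (8·89.0³·19·3.2647 / (81.3×10³))^0.25
  = (4303)^0.25 = 8.0992 mm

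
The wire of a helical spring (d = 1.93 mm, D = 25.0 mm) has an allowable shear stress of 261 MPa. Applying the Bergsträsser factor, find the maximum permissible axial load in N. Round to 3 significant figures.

C = D/d = 25.0/1.93 = 12.9534
K_B = (4C+2)/(4C−3) = 53.813/48.813 = 1.1024
τ_max = K·8FD/(πd³) → F_max = τ_allow·πd³/(8DK)
F_max = 261·π·1.93³/(8·25.0·1.1024) = 5894.7/220.49 = 26.735 N

26.7 N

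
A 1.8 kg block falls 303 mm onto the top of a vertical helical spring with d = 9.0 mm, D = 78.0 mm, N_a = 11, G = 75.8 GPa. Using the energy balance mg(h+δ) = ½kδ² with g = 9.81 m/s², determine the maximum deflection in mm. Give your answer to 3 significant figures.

k = Gd⁴/(8D³N_a) = (75.8×10³)(9.0⁴)/(8·78.0³·11) = 11.909 N/mm
W = mg = 1.8 × 9.81 = 17.658 N
½kδ² − Wδ − Wh = 0 → δ = (W + √(W² + 2kWh))/k
δ = (17.658 + √(311.8 + 127434))/11.909 = (17.658 + 357.42)/11.909 = 31.495 mm

31.5 mm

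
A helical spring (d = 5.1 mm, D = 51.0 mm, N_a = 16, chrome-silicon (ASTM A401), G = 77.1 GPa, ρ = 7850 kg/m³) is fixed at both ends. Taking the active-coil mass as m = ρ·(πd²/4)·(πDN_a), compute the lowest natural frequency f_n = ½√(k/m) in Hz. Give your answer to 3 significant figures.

43.2 Hz

k = Gd⁴/(8D³N_a) = (77.1×10³)(5.1⁴)/(8·51.0³·16) = 3.072 N/mm = 3072 N/m
Wire length L = πDN_a = π·51.0·16 = 2563.5 mm
m = ρ·(πd²/4)·L = 7850 × 20.428×10⁻⁶ m² × 2.5635 m = 0.41109 kg
f_n = ½√(k/m) = 0.5·√(3072/0.41109) = 0.5·√(7472.7) = 43.222 Hz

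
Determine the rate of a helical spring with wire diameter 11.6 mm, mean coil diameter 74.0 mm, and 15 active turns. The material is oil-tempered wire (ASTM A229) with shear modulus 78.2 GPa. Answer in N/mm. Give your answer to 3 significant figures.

29.1 N/mm

k = Gd⁴/(8D³N_a) = (78.2×10³ × 11.6⁴) / (8 × 74.0³ × 15)
  = 1.41592e+09 / 4.86269e+07 = 29.118 N/mm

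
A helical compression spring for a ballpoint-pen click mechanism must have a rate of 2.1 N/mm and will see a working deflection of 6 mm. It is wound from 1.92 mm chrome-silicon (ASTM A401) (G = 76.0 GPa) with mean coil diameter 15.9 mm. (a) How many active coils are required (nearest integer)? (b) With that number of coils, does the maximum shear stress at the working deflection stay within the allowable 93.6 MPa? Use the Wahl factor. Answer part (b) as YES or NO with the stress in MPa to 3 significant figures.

N_a = Gd⁴/(8D³k) = (76.0×10³)(1.92⁴)/(8·15.9³·2.1) = 15.29 → N_a = 15
Actual rate k = Gd⁴/(8D³·15) = 2.1411 N/mm
Working load F = kδ = 2.1411·6 = 12.847 N
C = 15.9/1.92 = 8.2812; K_W = (4C−1)/(4C−4)+0.615/C = 1.1773
τ_max = K_W·8FD/(πd³) = 1.1773·73.49 = 86.518 MPa
τ_max ≤ 93.6 MPa → acceptable

(a) 15 coils; (b) YES, τ_max = 86.5 MPa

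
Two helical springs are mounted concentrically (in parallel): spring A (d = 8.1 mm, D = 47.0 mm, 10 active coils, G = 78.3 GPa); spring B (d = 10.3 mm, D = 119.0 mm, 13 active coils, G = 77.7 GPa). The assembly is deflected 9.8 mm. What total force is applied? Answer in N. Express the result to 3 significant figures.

447 N

k_A = Gd⁴/(8D³N_a) = (78.3×10³)(8.1⁴)/(8·47.0³·10) = 40.581 N/mm
k_B = Gd⁴/(8D³N_a) = (77.7×10³)(10.3⁴)/(8·119.0³·13) = 4.9899 N/mm
Parallel: k_eq = 40.581 + 4.9899 = 45.571 N/mm
F = k_eq·δ = 45.571·9.8 = 446.59 N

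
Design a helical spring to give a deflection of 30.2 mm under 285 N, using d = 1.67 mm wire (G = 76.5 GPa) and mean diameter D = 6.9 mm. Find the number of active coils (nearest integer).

Required rate k = F/δ = 285/30.2 = 9.4371 N/mm
N_a = Gd⁴/(8D³k) = (76.5×10³ × 1.67⁴)/(8 × 6.9³ × 9.4371)
    = 595014 / 24801.3 = 23.99 → 24 coils

24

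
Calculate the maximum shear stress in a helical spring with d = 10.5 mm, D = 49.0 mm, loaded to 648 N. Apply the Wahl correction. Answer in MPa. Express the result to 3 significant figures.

93.3 MPa

Spring index C = D/d = 49.0/10.5 = 4.6667
K_W = (4C−1)/(4C−4) + 0.615/C = 17.667/14.667 + 0.1318 = 1.3363
τ₀ = 8FD/(πd³) = 8·648·49.0/(π·10.5³) = 254016/3636.8 = 69.846 MPa
τ_max = K·τ₀ = 1.3363 × 69.846 = 93.338 MPa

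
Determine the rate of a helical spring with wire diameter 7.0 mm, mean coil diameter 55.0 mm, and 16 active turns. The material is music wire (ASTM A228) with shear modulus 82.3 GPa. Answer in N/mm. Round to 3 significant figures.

9.28 N/mm

k = Gd⁴/(8D³N_a) = (82.3×10³ × 7.0⁴) / (8 × 55.0³ × 16)
  = 1.97602e+08 / 2.1296e+07 = 9.2788 N/mm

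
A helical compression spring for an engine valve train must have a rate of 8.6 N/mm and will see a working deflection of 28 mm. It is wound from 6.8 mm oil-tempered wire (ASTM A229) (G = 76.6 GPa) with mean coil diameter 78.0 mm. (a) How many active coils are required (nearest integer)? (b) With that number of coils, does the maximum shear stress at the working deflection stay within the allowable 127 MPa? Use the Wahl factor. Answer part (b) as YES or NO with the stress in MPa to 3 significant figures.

(a) 5 coils; (b) NO, τ_max = 172 MPa

N_a = Gd⁴/(8D³k) = (76.6×10³)(6.8⁴)/(8·78.0³·8.6) = 5.016 → N_a = 5
Actual rate k = Gd⁴/(8D³·5) = 8.6282 N/mm
Working load F = kδ = 8.6282·28 = 241.59 N
C = 78.0/6.8 = 11.4706; K_W = (4C−1)/(4C−4)+0.615/C = 1.1252
τ_max = K_W·8FD/(πd³) = 1.1252·152.61 = 171.73 MPa
τ_max > 127 MPa → exceeds allowable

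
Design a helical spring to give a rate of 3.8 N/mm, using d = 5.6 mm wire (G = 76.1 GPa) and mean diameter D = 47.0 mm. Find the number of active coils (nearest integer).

24

N_a = Gd⁴/(8D³k) = (76.1×10³ × 5.6⁴)/(8 × 47.0³ × 3.8)
    = 7.48405e+07 / 3.15622e+06 = 23.71 → 24 coils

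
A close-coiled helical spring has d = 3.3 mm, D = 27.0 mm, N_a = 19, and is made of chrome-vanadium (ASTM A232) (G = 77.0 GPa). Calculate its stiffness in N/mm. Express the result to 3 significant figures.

3.05 N/mm

k = Gd⁴/(8D³N_a) = (77.0×10³ × 3.3⁴) / (8 × 27.0³ × 19)
  = 9.13159e+06 / 2.99182e+06 = 3.0522 N/mm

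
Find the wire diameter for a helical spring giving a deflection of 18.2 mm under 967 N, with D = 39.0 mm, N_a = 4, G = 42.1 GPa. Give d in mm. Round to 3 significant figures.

7.00 mm

Required rate k = F/δ = 967/18.2 = 53.132 N/mm
d = (8D³N_a·k / G)^(1/4) = (8·39.0³·4·53.132 / (42.1×10³))^0.25
  = (2395.6)^0.25 = 6.9961 mm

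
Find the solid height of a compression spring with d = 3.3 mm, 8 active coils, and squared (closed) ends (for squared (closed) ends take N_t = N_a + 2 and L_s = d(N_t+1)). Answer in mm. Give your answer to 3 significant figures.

squared (closed) ends: N_t = N_a + 2 = 8 + 2 = 10
L_s = d·(N_t+1) = 3.3 × 11 = 36.3 mm

36.3 mm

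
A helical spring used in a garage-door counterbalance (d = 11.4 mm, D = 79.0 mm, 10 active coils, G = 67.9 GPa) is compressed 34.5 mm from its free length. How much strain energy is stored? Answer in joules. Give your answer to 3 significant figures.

17.3 J

k = Gd⁴/(8D³N_a) = (67.9×10³)(11.4⁴)/(8·79.0³·10) = 29.075 N/mm
U = ½kδ² = 0.5 × 29.075 × 34.5² = 17303 N·mm = 17.303 J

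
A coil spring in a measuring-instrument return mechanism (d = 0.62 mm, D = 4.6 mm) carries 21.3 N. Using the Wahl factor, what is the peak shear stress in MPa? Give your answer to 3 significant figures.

1260 MPa

Spring index C = D/d = 4.6/0.62 = 7.4194
K_W = (4C−1)/(4C−4) + 0.615/C = 28.677/25.677 + 0.0829 = 1.1997
τ₀ = 8FD/(πd³) = 8·21.3·4.6/(π·0.62³) = 783.84/0.74873 = 1046.9 MPa
τ_max = K·τ₀ = 1.1997 × 1046.9 = 1256 MPa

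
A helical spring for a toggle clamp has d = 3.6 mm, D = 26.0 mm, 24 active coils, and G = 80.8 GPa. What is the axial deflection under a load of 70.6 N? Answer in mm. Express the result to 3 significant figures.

k = Gd⁴/(8D³N_a) = (80.8×10³)(3.6⁴)/(8·26.0³·24) = 4.0216 N/mm
δ = F/k = 70.6 / 4.0216 = 17.555 mm

17.6 mm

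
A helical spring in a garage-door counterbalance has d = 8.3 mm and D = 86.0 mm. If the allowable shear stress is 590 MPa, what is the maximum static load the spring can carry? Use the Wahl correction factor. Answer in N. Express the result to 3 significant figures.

C = D/d = 86.0/8.3 = 10.3614
K_W = (4C−1)/(4C−4) + 0.615/C = 40.446/37.446 + 0.0594 = 1.1395
τ_max = K·8FD/(πd³) → F_max = τ_allow·πd³/(8DK)
F_max = 590·π·8.3³/(8·86.0·1.1395) = 1.0598e+06/783.96 = 1351.9 N

1350 N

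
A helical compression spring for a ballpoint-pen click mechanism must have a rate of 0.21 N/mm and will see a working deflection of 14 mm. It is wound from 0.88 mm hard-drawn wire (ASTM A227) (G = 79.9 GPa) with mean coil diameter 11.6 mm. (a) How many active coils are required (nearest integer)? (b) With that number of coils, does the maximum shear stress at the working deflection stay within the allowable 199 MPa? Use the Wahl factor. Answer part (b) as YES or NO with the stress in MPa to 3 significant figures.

N_a = Gd⁴/(8D³k) = (79.9×10³)(0.88⁴)/(8·11.6³·0.21) = 18.27 → N_a = 18
Actual rate k = Gd⁴/(8D³·18) = 0.21318 N/mm
Working load F = kδ = 0.21318·14 = 2.9845 N
C = 11.6/0.88 = 13.1818; K_W = (4C−1)/(4C−4)+0.615/C = 1.1082
τ_max = K_W·8FD/(πd³) = 1.1082·129.37 = 143.37 MPa
τ_max ≤ 199 MPa → acceptable

(a) 18 coils; (b) YES, τ_max = 143 MPa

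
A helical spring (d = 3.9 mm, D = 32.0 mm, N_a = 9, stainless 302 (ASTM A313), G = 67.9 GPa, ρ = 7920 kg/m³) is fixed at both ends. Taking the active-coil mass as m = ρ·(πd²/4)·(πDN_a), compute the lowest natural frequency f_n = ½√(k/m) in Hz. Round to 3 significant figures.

k = Gd⁴/(8D³N_a) = (67.9×10³)(3.9⁴)/(8·32.0³·9) = 6.658 N/mm = 6658 N/m
Wire length L = πDN_a = π·32.0·9 = 904.78 mm
m = ρ·(πd²/4)·L = 7920 × 11.946×10⁻⁶ m² × 0.90478 m = 0.085603 kg
f_n = ½√(k/m) = 0.5·√(6658/0.085603) = 0.5·√(77778) = 139.44 Hz

139 Hz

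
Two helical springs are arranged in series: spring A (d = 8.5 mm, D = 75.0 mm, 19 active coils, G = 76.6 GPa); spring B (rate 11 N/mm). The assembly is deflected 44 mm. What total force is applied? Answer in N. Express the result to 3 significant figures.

175 N

k_A = Gd⁴/(8D³N_a) = (76.6×10³)(8.5⁴)/(8·75.0³·19) = 6.2356 N/mm
Series: 1/k_eq = 1/6.2356 + 1/11 = 0.25128; k_eq = 3.9796 N/mm
F = k_eq·δ = 3.9796·44 = 175.1 N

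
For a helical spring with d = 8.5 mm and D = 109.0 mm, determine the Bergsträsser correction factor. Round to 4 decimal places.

1.1035

C = D/d = 109.0/8.5 = 12.8235
K_B = (4C+2)/(4C−3) = 53.294/48.294 = 1.1035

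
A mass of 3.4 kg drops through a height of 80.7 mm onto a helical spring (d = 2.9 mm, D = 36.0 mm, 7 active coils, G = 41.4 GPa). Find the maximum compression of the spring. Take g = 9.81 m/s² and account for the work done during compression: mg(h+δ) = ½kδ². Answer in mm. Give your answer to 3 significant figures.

105 mm

k = Gd⁴/(8D³N_a) = (41.4×10³)(2.9⁴)/(8·36.0³·7) = 1.1207 N/mm
W = mg = 3.4 × 9.81 = 33.354 N
½kδ² − Wδ − Wh = 0 → δ = (W + √(W² + 2kWh))/k
δ = (33.354 + √(1112.5 + 6033.21))/1.1207 = (33.354 + 84.532)/1.1207 = 105.19 mm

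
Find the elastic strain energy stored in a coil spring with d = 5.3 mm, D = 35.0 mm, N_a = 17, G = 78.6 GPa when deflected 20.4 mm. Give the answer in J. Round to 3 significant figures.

2.21 J

k = Gd⁴/(8D³N_a) = (78.6×10³)(5.3⁴)/(8·35.0³·17) = 10.636 N/mm
U = ½kδ² = 0.5 × 10.636 × 20.4² = 2213.2 N·mm = 2.2132 J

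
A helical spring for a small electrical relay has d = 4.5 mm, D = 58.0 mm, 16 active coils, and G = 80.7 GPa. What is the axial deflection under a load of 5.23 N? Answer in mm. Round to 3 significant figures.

3.95 mm

k = Gd⁴/(8D³N_a) = (80.7×10³)(4.5⁴)/(8·58.0³·16) = 1.325 N/mm
δ = F/k = 5.23 / 1.325 = 3.947 mm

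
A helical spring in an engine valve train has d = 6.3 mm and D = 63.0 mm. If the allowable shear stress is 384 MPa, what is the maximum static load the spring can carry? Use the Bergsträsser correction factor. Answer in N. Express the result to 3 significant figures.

C = D/d = 63.0/6.3 = 10.0000
K_B = (4C+2)/(4C−3) = 42.000/37.000 = 1.1351
τ_max = K·8FD/(πd³) → F_max = τ_allow·πd³/(8DK)
F_max = 384·π·6.3³/(8·63.0·1.1351) = 3.0165e+05/572.11 = 527.26 N

527 N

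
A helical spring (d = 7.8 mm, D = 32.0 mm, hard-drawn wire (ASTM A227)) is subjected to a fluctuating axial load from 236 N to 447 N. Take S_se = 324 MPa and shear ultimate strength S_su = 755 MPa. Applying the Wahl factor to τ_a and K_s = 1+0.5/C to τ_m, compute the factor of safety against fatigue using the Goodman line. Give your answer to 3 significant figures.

C = D/d = 32.0/7.8 = 4.1026; K_W = (4C−1)/(4C−4)+0.615/C = 1.3916; K_s = 1+0.5/C = 1.1219
F_a = (F_max−F_min)/2 = 105.5 N; F_m = (F_max+F_min)/2 = 341.5 N
τ_a = K_W·8F_aD/(πd³) = 1.3916 × 18.116 = 25.211 MPa
τ_m = K_s·8F_mD/(πd³) = 1.1219 × 58.64 = 65.787 MPa
Goodman: 1/n_f = τ_a/S_se + τ_m/S_su = 25.211/324 + 65.787/755 = 0.07781 + 0.08714 = 0.16495
n_f = 1/0.16495 = 6.063

6.06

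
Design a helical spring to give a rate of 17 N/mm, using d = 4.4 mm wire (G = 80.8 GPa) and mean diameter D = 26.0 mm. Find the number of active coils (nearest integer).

N_a = Gd⁴/(8D³k) = (80.8×10³ × 4.4⁴)/(8 × 26.0³ × 17)
    = 3.02846e+07 / 2.39034e+06 = 12.67 → 13 coils

13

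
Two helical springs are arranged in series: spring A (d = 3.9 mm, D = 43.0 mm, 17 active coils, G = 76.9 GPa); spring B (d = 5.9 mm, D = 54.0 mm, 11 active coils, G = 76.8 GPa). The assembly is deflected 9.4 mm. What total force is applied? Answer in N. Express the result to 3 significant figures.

12.4 N

k_A = Gd⁴/(8D³N_a) = (76.9×10³)(3.9⁴)/(8·43.0³·17) = 1.6453 N/mm
k_B = Gd⁴/(8D³N_a) = (76.8×10³)(5.9⁴)/(8·54.0³·11) = 6.7159 N/mm
Series: 1/k_eq = 1/1.6453 + 1/6.7159 = 0.7567; k_eq = 1.3215 N/mm
F = k_eq·δ = 1.3215·9.4 = 12.422 N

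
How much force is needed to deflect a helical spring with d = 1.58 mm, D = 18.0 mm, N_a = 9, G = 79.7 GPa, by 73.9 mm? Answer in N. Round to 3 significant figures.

k = Gd⁴/(8D³N_a) = (79.7×10³)(1.58⁴)/(8·18.0³·9) = 1.1829 N/mm
F = k·δ = 1.1829 × 73.9 = 87.414 N

87.4 N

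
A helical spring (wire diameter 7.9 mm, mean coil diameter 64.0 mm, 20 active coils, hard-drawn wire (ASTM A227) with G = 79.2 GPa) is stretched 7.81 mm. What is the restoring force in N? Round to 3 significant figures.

57.4 N

k = Gd⁴/(8D³N_a) = (79.2×10³)(7.9⁴)/(8·64.0³·20) = 7.3548 N/mm
F = k·δ = 7.3548 × 7.81 = 57.441 N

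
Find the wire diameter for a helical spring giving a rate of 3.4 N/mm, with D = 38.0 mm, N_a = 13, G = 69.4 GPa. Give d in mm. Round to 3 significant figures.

4.09 mm

d = (8D³N_a·k / G)^(1/4) = (8·38.0³·13·3.4 / (69.4×10³))^0.25
  = (279.58)^0.25 = 4.0891 mm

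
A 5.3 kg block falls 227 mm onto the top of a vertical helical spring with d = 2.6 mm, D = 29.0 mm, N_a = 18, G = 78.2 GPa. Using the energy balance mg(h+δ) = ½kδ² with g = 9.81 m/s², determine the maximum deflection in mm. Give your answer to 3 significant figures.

212 mm

k = Gd⁴/(8D³N_a) = (78.2×10³)(2.6⁴)/(8·29.0³·18) = 1.0175 N/mm
W = mg = 5.3 × 9.81 = 51.993 N
½kδ² − Wδ − Wh = 0 → δ = (W + √(W² + 2kWh))/k
δ = (51.993 + √(2703.3 + 24018.4))/1.0175 = (51.993 + 163.47)/1.0175 = 211.75 mm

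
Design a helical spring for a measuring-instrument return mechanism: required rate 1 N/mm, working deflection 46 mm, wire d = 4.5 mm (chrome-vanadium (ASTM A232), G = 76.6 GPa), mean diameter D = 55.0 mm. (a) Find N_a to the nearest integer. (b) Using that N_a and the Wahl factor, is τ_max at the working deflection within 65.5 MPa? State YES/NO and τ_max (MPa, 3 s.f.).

(a) 24 coils; (b) NO, τ_max = 77.7 MPa

N_a = Gd⁴/(8D³k) = (76.6×10³)(4.5⁴)/(8·55.0³·1) = 23.6 → N_a = 24
Actual rate k = Gd⁴/(8D³·24) = 0.98331 N/mm
Working load F = kδ = 0.98331·46 = 45.232 N
C = 55.0/4.5 = 12.2222; K_W = (4C−1)/(4C−4)+0.615/C = 1.1171
τ_max = K_W·8FD/(πd³) = 1.1171·69.52 = 77.665 MPa
τ_max > 65.5 MPa → exceeds allowable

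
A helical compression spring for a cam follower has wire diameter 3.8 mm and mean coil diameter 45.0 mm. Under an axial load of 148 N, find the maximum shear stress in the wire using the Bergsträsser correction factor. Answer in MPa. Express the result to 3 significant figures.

344 MPa

Spring index C = D/d = 45.0/3.8 = 11.8421
K_B = (4C+2)/(4C−3) = 49.368/44.368 = 1.1127
τ₀ = 8FD/(πd³) = 8·148·45.0/(π·3.8³) = 53280/172.39 = 309.07 MPa
τ_max = K·τ₀ = 1.1127 × 309.07 = 343.91 MPa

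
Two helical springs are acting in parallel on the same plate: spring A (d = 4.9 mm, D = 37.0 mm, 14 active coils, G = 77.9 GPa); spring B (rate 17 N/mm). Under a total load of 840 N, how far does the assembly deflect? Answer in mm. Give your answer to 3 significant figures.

k_A = Gd⁴/(8D³N_a) = (77.9×10³)(4.9⁴)/(8·37.0³·14) = 7.9159 N/mm
Parallel: k_eq = 7.9159 + 17 = 24.916 N/mm
δ = F/k_eq = 840/24.916 = 33.713 mm

33.7 mm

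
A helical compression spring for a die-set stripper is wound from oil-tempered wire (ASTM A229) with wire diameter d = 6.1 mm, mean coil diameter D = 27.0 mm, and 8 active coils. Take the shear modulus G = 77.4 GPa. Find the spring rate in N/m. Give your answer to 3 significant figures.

85100 N/m

k = Gd⁴/(8D³N_a) = (77.4×10³ × 6.1⁴) / (8 × 27.0³ × 8)
  = 1.07167e+08 / 1.25971e+06 = 85.072 N/mm = 85072 N/m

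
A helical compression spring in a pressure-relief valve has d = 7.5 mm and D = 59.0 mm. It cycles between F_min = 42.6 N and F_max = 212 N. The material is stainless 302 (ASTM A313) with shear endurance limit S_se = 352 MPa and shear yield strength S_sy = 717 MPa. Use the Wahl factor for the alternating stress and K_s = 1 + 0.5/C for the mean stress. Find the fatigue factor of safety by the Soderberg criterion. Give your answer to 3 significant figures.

5.92

C = D/d = 59.0/7.5 = 7.8667; K_W = (4C−1)/(4C−4)+0.615/C = 1.1874; K_s = 1+0.5/C = 1.0636
F_a = (F_max−F_min)/2 = 84.7 N; F_m = (F_max+F_min)/2 = 127.3 N
τ_a = K_W·8F_aD/(πd³) = 1.1874 × 30.164 = 35.817 MPa
τ_m = K_s·8F_mD/(πd³) = 1.0636 × 45.335 = 48.217 MPa
Soderberg: 1/n_f = τ_a/S_se + τ_m/S_sy = 35.817/352 + 48.217/717 = 0.10175 + 0.06725 = 0.169
n_f = 1/0.169 = 5.917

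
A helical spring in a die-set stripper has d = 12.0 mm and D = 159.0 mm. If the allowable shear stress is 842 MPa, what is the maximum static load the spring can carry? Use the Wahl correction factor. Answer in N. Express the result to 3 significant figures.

3240 N

C = D/d = 159.0/12.0 = 13.2500
K_W = (4C−1)/(4C−4) + 0.615/C = 52.000/49.000 + 0.0464 = 1.1076
τ_max = K·8FD/(πd³) → F_max = τ_allow·πd³/(8DK)
F_max = 842·π·12.0³/(8·159.0·1.1076) = 4.5709e+06/1408.9 = 3244.3 N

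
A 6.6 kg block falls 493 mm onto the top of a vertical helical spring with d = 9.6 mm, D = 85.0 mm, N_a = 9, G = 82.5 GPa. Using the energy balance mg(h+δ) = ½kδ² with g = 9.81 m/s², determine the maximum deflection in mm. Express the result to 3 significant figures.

k = Gd⁴/(8D³N_a) = (82.5×10³)(9.6⁴)/(8·85.0³·9) = 15.847 N/mm
W = mg = 6.6 × 9.81 = 64.746 N
½kδ² − Wδ − Wh = 0 → δ = (W + √(W² + 2kWh))/k
δ = (64.746 + √(4192 + 1.01167e+06))/15.847 = (64.746 + 1007.9)/15.847 = 67.687 mm

67.7 mm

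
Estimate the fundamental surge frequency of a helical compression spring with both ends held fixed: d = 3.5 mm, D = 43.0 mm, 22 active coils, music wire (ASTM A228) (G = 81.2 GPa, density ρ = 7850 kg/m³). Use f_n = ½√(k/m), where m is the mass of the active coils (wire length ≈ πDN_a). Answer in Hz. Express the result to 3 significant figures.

31.1 Hz

k = Gd⁴/(8D³N_a) = (81.2×10³)(3.5⁴)/(8·43.0³·22) = 0.87078 N/mm = 870.78 N/m
Wire length L = πDN_a = π·43.0·22 = 2971.9 mm
m = ρ·(πd²/4)·L = 7850 × 9.6211×10⁻⁶ m² × 2.9719 m = 0.22446 kg
f_n = ½√(k/m) = 0.5·√(870.78/0.22446) = 0.5·√(3879.5) = 31.143 Hz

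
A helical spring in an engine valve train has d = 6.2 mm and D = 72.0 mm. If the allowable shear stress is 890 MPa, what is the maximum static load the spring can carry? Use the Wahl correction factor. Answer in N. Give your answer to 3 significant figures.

1030 N

C = D/d = 72.0/6.2 = 11.6129
K_W = (4C−1)/(4C−4) + 0.615/C = 45.452/42.452 + 0.0530 = 1.1236
τ_max = K·8FD/(πd³) → F_max = τ_allow·πd³/(8DK)
F_max = 890·π·6.2³/(8·72.0·1.1236) = 6.6637e+05/647.21 = 1029.6 N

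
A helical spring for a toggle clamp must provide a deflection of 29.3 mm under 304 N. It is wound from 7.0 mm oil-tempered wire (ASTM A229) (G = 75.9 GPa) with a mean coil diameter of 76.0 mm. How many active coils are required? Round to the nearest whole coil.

Required rate k = F/δ = 304/29.3 = 10.375 N/mm
N_a = Gd⁴/(8D³k) = (75.9×10³ × 7.0⁴)/(8 × 76.0³ × 10.375)
    = 1.82236e+08 / 3.64365e+07 = 5.001 → 5 coils

5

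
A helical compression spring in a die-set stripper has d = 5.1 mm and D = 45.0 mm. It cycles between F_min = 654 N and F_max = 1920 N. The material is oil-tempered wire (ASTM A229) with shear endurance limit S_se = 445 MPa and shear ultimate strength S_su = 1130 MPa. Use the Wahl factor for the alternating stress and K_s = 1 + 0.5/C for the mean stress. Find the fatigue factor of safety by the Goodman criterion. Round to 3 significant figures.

0.405

C = D/d = 45.0/5.1 = 8.8235; K_W = (4C−1)/(4C−4)+0.615/C = 1.1656; K_s = 1+0.5/C = 1.0567
F_a = (F_max−F_min)/2 = 633 N; F_m = (F_max+F_min)/2 = 1287 N
τ_a = K_W·8F_aD/(πd³) = 1.1656 × 546.82 = 637.36 MPa
τ_m = K_s·8F_mD/(πd³) = 1.0567 × 1111.8 = 1174.8 MPa
Goodman: 1/n_f = τ_a/S_se + τ_m/S_su = 637.36/445 + 1174.8/1130 = 1.43226 + 1.03963 = 2.4719
n_f = 1/2.4719 = 0.4045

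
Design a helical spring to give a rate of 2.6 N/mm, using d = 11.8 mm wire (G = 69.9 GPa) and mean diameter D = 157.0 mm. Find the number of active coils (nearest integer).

N_a = Gd⁴/(8D³k) = (69.9×10³ × 11.8⁴)/(8 × 157.0³ × 2.6)
    = 1.35521e+09 / 8.04938e+07 = 16.84 → 17 coils

17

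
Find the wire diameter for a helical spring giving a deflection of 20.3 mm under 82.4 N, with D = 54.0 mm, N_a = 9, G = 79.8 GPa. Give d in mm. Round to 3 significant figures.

Required rate k = F/δ = 82.4/20.3 = 4.0591 N/mm
d = (8D³N_a·k / G)^(1/4) = (8·54.0³·9·4.0591 / (79.8×10³))^0.25
  = (576.69)^0.25 = 4.9004 mm

4.90 mm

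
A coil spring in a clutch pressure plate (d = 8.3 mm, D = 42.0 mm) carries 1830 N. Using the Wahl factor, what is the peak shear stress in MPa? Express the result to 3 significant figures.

Spring index C = D/d = 42.0/8.3 = 5.0602
K_W = (4C−1)/(4C−4) + 0.615/C = 19.241/16.241 + 0.1215 = 1.3063
τ₀ = 8FD/(πd³) = 8·1830·42.0/(π·8.3³) = 614880/1796.3 = 342.3 MPa
τ_max = K·τ₀ = 1.3063 × 342.3 = 447.13 MPa

447 MPa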